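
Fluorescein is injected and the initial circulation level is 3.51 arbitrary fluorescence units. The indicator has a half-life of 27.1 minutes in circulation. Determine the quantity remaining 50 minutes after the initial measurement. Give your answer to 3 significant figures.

Number of half-lives: n = 50/27.1 ≈ 1.845.
Remaining = 3.51 × (1/2)^1.845 = 3.51 × 0.27835 ≈ 0.97701 arbitrary fluorescence units.

0.977 arbitrary fluorescence units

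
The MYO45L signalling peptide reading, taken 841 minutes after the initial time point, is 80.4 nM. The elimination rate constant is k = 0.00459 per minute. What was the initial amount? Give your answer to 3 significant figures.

3820 nM

t½ = ln 2 / k = 0.69315 / 0.00459 ≈ 151.01 minutes.
Number of half-lives elapsed: n = 841/151.01 ≈ 5.5691.
A₀ = A × 2^n = 80.4 × 2^5.5691 = 80.4 × 47.474 ≈ 3816.9 nM.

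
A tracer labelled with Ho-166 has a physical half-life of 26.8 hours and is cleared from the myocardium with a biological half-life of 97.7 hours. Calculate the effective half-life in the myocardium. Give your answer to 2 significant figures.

1/t_eff = 1/t_phys + 1/t_biol = 1/26.8 + 1/97.7 = 0.047549 per hour.
t_eff = 26.8 × 97.7 / (26.8 + 97.7) ≈ 21.031 hours.

21 hours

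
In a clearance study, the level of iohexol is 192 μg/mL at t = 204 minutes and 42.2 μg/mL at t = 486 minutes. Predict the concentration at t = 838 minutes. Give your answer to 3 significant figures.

6.37 μg/mL

Over Δt = 486 − 204 = 282 minutes, the level fell by a factor of 192/42.2 ≈ 4.5498.
n = log₂(4.5498) ≈ 2.1858 half-lives, so t½ = 282/2.1858 ≈ 129.02 minutes.
From t = 486 to t = 838: 42.2 × (1/2)^((838−486)/129.02) ≈ 6.3679 μg/mL.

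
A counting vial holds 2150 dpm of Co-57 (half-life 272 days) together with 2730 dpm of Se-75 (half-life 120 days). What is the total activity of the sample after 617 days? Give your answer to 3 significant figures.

524 dpm

Co-57: 2150 × (1/2)^(617/272) = 2150 × (1/2)^2.2684 ≈ 446.26 dpm.
Se-75: 2730 × (1/2)^(617/120) = 2730 × (1/2)^5.1417 ≈ 77.333 dpm.
Total = 446.26 + 77.333 ≈ 523.59 dpm.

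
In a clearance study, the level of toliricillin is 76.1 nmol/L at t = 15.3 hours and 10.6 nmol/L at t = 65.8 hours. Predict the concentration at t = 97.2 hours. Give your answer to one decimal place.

3.1 nmol/L

Over Δt = 65.8 − 15.3 = 50.5 hours, the level fell by a factor of 76.1/10.6 ≈ 7.1792.
n = log₂(7.1792) ≈ 2.8438 half-lives, so t½ = 50.5/2.8438 ≈ 17.758 hours.
From t = 65.8 to t = 97.2: 10.6 × (1/2)^((97.2−65.8)/17.758) ≈ 3.1118 nmol/L.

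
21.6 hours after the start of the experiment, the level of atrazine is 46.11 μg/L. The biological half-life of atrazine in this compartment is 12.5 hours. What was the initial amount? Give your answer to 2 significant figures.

150 μg/L

Number of half-lives elapsed: n = 21.6/12.5 ≈ 1.728.
A₀ = A × 2^n = 46.11 × 2^1.728 = 46.11 × 3.3127 ≈ 152.75 μg/L.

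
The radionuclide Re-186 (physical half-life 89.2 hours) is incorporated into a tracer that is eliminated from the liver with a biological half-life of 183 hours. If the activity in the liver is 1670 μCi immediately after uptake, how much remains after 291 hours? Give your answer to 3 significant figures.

57.8 μCi

1/t_eff = 1/t_phys + 1/t_biol = 1/89.2 + 1/183 = 0.016675 per hour.
t_eff = 89.2 × 183 / (89.2 + 183) ≈ 59.969 hours.
Remaining = 1670 × (1/2)^(291/59.969) = 1670 × (1/2)^4.8525 ≈ 57.806 μCi.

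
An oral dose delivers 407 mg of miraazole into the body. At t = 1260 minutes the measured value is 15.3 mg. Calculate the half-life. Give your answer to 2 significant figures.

270 minutes

A/A₀ = 15.3/407 ≈ 0.037592.
n = log₂(26.601) ≈ 4.7334 half-lives elapsed in 1260 minutes.
t½ = 1260/4.7334 ≈ 266.19 minutes.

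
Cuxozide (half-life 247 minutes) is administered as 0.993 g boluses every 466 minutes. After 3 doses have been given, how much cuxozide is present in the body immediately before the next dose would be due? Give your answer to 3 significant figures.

The 3 doses were given 1398, 932, 466 minutes ago.
Total = 0.993·(1/2)^(1398/247) + 0.993·(1/2)^(932/247) + 0.993·(1/2)^(466/247)
      = 0.01964 + 0.072624 + 0.26854 ≈ 0.36081 g.

0.361 g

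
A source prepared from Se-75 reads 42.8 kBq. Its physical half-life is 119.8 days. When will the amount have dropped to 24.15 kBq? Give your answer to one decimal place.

Fraction remaining = 24.15/42.8 ≈ 0.56425.
n = log₂(42.8/24.15) = ln(1.7723)/ln 2 ≈ 0.82559 half-lives.
t = n × t½ = 0.82559 × 119.8 ≈ 98.905 days.

98.9 days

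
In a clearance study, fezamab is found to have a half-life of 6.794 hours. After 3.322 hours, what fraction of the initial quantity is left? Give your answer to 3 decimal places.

0.713

n = 3.322/6.794 ≈ 0.48896 half-lives.
Fraction remaining = (1/2)^0.48896 ≈ 0.71254.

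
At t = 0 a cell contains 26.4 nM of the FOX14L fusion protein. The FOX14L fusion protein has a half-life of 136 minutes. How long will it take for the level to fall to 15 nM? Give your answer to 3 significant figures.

Fraction remaining = 15/26.4 ≈ 0.56818.
n = log₂(26.4/15) = ln(1.76)/ln 2 ≈ 0.81558 half-lives.
t = n × t½ = 0.81558 × 136 ≈ 110.92 minutes.

111 minutes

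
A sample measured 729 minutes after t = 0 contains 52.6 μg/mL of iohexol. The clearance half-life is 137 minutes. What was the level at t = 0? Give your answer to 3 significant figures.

2100 μg/mL

Number of half-lives elapsed: n = 729/137 ≈ 5.3212.
A₀ = A × 2^n = 52.6 × 2^5.3212 = 52.6 × 39.979 ≈ 2102.9 μg/mL.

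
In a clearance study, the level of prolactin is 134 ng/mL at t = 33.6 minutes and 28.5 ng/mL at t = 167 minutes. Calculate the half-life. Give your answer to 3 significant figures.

Over Δt = 167 − 33.6 = 133.4 minutes, the level fell by a factor of 134/28.5 ≈ 4.7018.
n = log₂(4.7018) ≈ 2.2332 half-lives, so t½ = 133.4/2.2332 ≈ 59.735 minutes.

59.7 minutes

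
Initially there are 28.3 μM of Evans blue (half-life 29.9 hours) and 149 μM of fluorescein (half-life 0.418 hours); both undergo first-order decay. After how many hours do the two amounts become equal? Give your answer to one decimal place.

Set 28.3·(1/2)^(t/29.9) = 149·(1/2)^(t/0.418).
Taking log₂: log₂(28.3/149) = t·(1/29.9 − 1/0.418).
log₂(0.18993) = -2.3964; 1/29.9 − 1/0.418 = -2.3589.
t = -2.3964 / -2.3589 ≈ 1.0159 hours.

1.0 hours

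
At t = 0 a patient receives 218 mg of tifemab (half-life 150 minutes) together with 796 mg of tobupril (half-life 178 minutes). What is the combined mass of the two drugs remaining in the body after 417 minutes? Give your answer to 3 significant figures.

tifemab: 218 × (1/2)^(417/150) = 218 × (1/2)^2.78 ≈ 31.739 mg.
tobupril: 796 × (1/2)^(417/178) = 796 × (1/2)^2.3427 ≈ 156.92 mg.
Total = 31.739 + 156.92 ≈ 188.66 mg.

189 mg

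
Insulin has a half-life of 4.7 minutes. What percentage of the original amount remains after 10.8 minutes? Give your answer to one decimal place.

n = 10.8/4.7 ≈ 2.2979 half-lives.
Fraction remaining = (1/2)^2.2979 ≈ 0.20336, i.e. 20.336%.

20.3%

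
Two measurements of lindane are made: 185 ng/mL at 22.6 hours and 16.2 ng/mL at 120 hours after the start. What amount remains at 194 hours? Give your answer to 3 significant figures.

Over Δt = 120 − 22.6 = 97.4 hours, the level fell by a factor of 185/16.2 ≈ 11.42.
n = log₂(11.42) ≈ 3.5135 half-lives, so t½ = 97.4/3.5135 ≈ 27.722 hours.
From t = 120 to t = 194: 16.2 × (1/2)^((194−120)/27.722) ≈ 2.5466 ng/mL.

2.55 ng/mL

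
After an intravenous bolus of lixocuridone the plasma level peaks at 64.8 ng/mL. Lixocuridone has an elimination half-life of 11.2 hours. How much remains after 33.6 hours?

8.1 ng/mL

Elapsed time is 3 half-lives (33.6/11.2).
Each half-life halves the amount: 64.8 × (1/2)^3 = 64.8/8 = 8.1 ng/mL.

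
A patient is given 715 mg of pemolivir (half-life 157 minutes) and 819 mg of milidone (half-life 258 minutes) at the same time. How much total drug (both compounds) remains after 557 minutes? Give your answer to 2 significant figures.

pemolivir: 715 × (1/2)^(557/157) = 715 × (1/2)^3.5478 ≈ 61.139 mg.
milidone: 819 × (1/2)^(557/258) = 819 × (1/2)^2.1589 ≈ 183.39 mg.
Total = 61.139 + 183.39 ≈ 244.53 mg.

240 mg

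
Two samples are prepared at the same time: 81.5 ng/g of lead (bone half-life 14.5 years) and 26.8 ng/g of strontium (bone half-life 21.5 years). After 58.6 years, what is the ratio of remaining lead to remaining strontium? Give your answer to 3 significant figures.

1.22

lead: 81.5 × (1/2)^(58.6/14.5) = 81.5 × (1/2)^4.0414 ≈ 4.9497 ng/g.
strontium: 26.8 × (1/2)^(58.6/21.5) = 26.8 × (1/2)^2.7256 ≈ 4.0518 ng/g.
Ratio ≈ 4.9497 / 4.0518 ≈ 1.2216.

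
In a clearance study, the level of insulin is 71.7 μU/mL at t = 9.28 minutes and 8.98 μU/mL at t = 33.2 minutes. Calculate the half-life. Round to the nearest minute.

Over Δt = 33.2 − 9.28 = 23.92 minutes, the level fell by a factor of 71.7/8.98 ≈ 7.9844.
n = log₂(7.9844) ≈ 2.9972 half-lives, so t½ = 23.92/2.9972 ≈ 7.9808 minutes.

8 minutes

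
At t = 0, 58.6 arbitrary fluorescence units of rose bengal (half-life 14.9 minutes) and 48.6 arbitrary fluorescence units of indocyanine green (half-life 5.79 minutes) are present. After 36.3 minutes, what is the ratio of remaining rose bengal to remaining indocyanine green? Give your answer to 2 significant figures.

17

rose bengal: 58.6 × (1/2)^(36.3/14.9) = 58.6 × (1/2)^2.4362 ≈ 10.827 arbitrary fluorescence units.
indocyanine green: 48.6 × (1/2)^(36.3/5.79) = 48.6 × (1/2)^6.2694 ≈ 0.63001 arbitrary fluorescence units.
Ratio ≈ 10.827 / 0.63001 ≈ 17.186.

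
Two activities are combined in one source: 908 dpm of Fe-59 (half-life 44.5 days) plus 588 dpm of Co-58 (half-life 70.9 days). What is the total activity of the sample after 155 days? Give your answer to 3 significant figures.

Fe-59: 908 × (1/2)^(155/44.5) = 908 × (1/2)^3.4831 ≈ 81.2 dpm.
Co-58: 588 × (1/2)^(155/70.9) = 588 × (1/2)^2.1862 ≈ 129.2 dpm.
Total = 81.2 + 129.2 ≈ 210.4 dpm.

210 dpm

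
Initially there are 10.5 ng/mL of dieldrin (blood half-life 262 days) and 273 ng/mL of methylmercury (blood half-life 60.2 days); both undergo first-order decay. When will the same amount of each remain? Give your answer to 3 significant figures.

367 days

Set 10.5·(1/2)^(t/262) = 273·(1/2)^(t/60.2).
Taking log₂: log₂(10.5/273) = t·(1/262 − 1/60.2).
log₂(0.038462) = -4.7004; 1/262 − 1/60.2 = -0.012795.
t = -4.7004 / -0.012795 ≈ 367.38 days.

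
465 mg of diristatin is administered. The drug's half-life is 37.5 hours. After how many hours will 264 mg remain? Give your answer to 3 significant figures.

Fraction remaining = 264/465 ≈ 0.56774.
n = log₂(465/264) = ln(1.7614)/ln 2 ≈ 0.81669 half-lives.
t = n × t½ = 0.81669 × 37.5 ≈ 30.626 hours.

30.6 hours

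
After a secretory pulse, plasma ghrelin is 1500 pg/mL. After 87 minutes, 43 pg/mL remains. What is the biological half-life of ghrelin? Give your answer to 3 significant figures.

A/A₀ = 43/1500 ≈ 0.028667.
n = log₂(34.884) ≈ 5.1245 half-lives elapsed in 87 minutes.
t½ = 87/5.1245 ≈ 16.977 minutes.

17.0 minutes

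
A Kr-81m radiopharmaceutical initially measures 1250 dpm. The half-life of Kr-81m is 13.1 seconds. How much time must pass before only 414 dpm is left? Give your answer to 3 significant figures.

20.9 seconds

Fraction remaining = 414/1250 ≈ 0.3312.
n = log₂(1250/414) = ln(3.0193)/ln 2 ≈ 1.5942 half-lives.
t = n × t½ = 1.5942 × 13.1 ≈ 20.884 seconds.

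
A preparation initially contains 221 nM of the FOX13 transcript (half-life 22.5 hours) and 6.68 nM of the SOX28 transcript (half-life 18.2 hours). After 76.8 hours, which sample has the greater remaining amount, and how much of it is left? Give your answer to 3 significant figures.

FOX13 transcript, 20.7 nM

FOX13 transcript: 221 × (1/2)^3.4133 ≈ 20.743 nM.
SOX28 transcript: 6.68 × (1/2)^4.2198 ≈ 0.35851 nM.
FOX13 transcript has more remaining, at ≈ 20.743 nM.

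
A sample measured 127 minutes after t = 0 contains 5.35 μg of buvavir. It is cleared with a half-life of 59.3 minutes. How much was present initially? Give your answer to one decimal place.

23.6 μg

Number of half-lives elapsed: n = 127/59.3 ≈ 2.1417.
A₀ = A × 2^n = 5.35 × 2^2.1417 = 5.35 × 4.4127 ≈ 23.608 μg.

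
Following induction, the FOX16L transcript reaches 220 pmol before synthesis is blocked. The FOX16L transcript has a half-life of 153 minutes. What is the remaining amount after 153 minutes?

110 pmol

Elapsed time is 1 half-life (153/153).
Each half-life halves the amount: 220 × (1/2)^1 = 220/2 = 110 pmol.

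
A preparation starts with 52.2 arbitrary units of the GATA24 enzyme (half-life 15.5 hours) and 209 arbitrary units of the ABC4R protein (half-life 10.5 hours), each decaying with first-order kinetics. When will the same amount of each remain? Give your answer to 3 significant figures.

65.1 hours

Set 52.2·(1/2)^(t/15.5) = 209·(1/2)^(t/10.5).
Taking log₂: log₂(52.2/209) = t·(1/15.5 − 1/10.5).
log₂(0.24976) = -2.0014; 1/15.5 − 1/10.5 = -0.030722.
t = -2.0014 / -0.030722 ≈ 65.145 hours.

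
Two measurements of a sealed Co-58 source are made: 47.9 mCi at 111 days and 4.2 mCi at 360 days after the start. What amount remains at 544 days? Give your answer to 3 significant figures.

0.695 mCi

Over Δt = 360 − 111 = 249 days, the level fell by a factor of 47.9/4.2 ≈ 11.405.
n = log₂(11.405) ≈ 3.5116 half-lives, so t½ = 249/3.5116 ≈ 70.909 days.
From t = 360 to t = 544: 4.2 × (1/2)^((544−360)/70.909) ≈ 0.6952 mCi.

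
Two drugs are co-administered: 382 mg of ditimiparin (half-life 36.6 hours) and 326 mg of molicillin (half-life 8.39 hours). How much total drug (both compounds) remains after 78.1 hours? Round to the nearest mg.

88 mg

ditimiparin: 382 × (1/2)^(78.1/36.6) = 382 × (1/2)^2.1339 ≈ 87.037 mg.
molicillin: 326 × (1/2)^(78.1/8.39) = 326 × (1/2)^9.3087 ≈ 0.51407 mg.
Total = 87.037 + 0.51407 ≈ 87.551 mg.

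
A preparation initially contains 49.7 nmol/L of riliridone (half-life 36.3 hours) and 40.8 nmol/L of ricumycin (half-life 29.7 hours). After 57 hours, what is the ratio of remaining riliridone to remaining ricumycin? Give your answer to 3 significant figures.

riliridone: 49.7 × (1/2)^(57/36.3) = 49.7 × (1/2)^1.5702 ≈ 16.737 nmol/L.
ricumycin: 40.8 × (1/2)^(57/29.7) = 40.8 × (1/2)^1.9192 ≈ 10.788 nmol/L.
Ratio ≈ 16.737 / 10.788 ≈ 1.5515.

1.55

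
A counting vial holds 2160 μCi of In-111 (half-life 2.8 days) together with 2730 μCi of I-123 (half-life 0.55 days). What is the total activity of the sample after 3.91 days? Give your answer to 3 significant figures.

In-111: 2160 × (1/2)^(3.91/2.8) = 2160 × (1/2)^1.3964 ≈ 820.52 μCi.
I-123: 2730 × (1/2)^(3.91/0.55) = 2730 × (1/2)^7.1091 ≈ 19.775 μCi.
Total = 820.52 + 19.775 ≈ 840.29 μCi.

840 μCi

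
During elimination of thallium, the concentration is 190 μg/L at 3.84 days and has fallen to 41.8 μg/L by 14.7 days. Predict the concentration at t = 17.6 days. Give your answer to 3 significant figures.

27.9 μg/L

Over Δt = 14.7 − 3.84 = 10.86 days, the level fell by a factor of 190/41.8 ≈ 4.5455.
n = log₂(4.5455) ≈ 2.1844 half-lives, so t½ = 10.86/2.1844 ≈ 4.9716 days.
From t = 14.7 to t = 17.6: 41.8 × (1/2)^((17.6−14.7)/4.9716) ≈ 27.898 μg/L.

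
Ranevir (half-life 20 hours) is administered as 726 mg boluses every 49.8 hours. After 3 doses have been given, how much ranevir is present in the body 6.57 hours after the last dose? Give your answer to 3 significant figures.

The 3 doses were given 106.17, 56.37, 6.57 hours ago.
Total = 726·(1/2)^(106.17/20) + 726·(1/2)^(56.37/20) + 726·(1/2)^(6.57/20)
      = 18.32 + 102.92 + 578.16 ≈ 699.4 mg.

699 mg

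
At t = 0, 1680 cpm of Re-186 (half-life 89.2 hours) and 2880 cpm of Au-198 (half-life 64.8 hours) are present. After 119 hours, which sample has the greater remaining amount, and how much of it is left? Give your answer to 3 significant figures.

Re-186: 1680 × (1/2)^1.3341 ≈ 666.36 cpm.
Au-198: 2880 × (1/2)^1.8364 ≈ 806.45 cpm.
Au-198 has more remaining, at ≈ 806.45 cpm.

Au-198, 806 cpm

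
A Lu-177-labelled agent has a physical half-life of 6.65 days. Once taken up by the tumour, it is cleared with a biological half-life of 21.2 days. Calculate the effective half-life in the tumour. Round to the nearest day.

1/t_eff = 1/t_phys + 1/t_biol = 1/6.65 + 1/21.2 = 0.19755 per day.
t_eff = 6.65 × 21.2 / (6.65 + 21.2) ≈ 5.0621 days.

5 days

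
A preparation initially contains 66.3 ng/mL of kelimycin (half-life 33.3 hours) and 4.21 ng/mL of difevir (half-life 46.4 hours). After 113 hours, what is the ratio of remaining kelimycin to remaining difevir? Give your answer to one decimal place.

8.1

kelimycin: 66.3 × (1/2)^(113/33.3) = 66.3 × (1/2)^3.3934 ≈ 6.3096 ng/mL.
difevir: 4.21 × (1/2)^(113/46.4) = 4.21 × (1/2)^2.4353 ≈ 0.77834 ng/mL.
Ratio ≈ 6.3096 / 0.77834 ≈ 8.1064.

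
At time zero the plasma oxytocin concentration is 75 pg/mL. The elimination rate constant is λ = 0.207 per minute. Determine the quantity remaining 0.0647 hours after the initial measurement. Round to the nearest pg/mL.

t½ = ln 2 / λ = 0.69315 / 0.207 ≈ 3.3485 minutes.
Convert the elapsed time: 0.0647 hours = 3.882 minutes.
Number of half-lives: n = 3.882/3.3485 ≈ 1.1593.
Remaining = 75 × (1/2)^1.1593 = 75 × 0.44773 ≈ 33.579 pg/mL.

34 pg/mL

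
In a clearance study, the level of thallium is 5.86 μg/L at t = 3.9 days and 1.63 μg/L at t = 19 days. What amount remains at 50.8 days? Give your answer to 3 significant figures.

Over Δt = 19 − 3.9 = 15.1 days, the level fell by a factor of 5.86/1.63 ≈ 3.5951.
n = log₂(3.5951) ≈ 1.846 half-lives, so t½ = 15.1/1.846 ≈ 8.1797 days.
From t = 19 to t = 50.8: 1.63 × (1/2)^((50.8−19)/8.1797) ≈ 0.11012 μg/L.

0.110 μg/L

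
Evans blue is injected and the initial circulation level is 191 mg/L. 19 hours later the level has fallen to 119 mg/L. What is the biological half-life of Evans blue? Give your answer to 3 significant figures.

27.8 hours

A/A₀ = 119/191 ≈ 0.62304.
n = log₂(1.605) ≈ 0.68261 half-lives elapsed in 19 hours.
t½ = 19/0.68261 ≈ 27.834 hours.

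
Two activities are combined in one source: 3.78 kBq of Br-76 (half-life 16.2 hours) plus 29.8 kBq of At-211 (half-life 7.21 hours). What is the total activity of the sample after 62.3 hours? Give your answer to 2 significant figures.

0.34 kBq

Br-76: 3.78 × (1/2)^(62.3/16.2) = 3.78 × (1/2)^3.8457 ≈ 0.26292 kBq.
At-211: 29.8 × (1/2)^(62.3/7.21) = 29.8 × (1/2)^8.6408 ≈ 0.074659 kBq.
Total = 0.26292 + 0.074659 ≈ 0.33758 kBq.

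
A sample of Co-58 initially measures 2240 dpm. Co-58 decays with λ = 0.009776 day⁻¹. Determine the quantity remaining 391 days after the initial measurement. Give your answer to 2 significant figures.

t½ = ln 2 / λ = 0.69315 / 0.009776 ≈ 70.903 days.
Number of half-lives: n = 391/70.903 ≈ 5.5146.
Remaining = 2240 × (1/2)^5.5146 = 2240 × 0.021875 ≈ 49 dpm.

49 dpm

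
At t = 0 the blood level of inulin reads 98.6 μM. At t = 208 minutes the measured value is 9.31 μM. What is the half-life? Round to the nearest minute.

61 minutes

A/A₀ = 9.31/98.6 ≈ 0.094422.
n = log₂(10.591) ≈ 3.4047 half-lives elapsed in 208 minutes.
t½ = 208/3.4047 ≈ 61.091 minutes.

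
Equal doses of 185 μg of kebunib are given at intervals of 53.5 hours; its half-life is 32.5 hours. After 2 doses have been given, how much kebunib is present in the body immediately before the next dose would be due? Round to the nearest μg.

78 μg

The 2 doses were given 107, 53.5 hours ago.
Total = 185·(1/2)^(107/32.5) + 185·(1/2)^(53.5/32.5)
      = 18.884 + 59.106 ≈ 77.99 μg.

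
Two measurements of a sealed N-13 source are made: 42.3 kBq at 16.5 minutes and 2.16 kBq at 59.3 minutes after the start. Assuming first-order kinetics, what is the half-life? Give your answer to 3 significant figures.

9.97 minutes

Over Δt = 59.3 − 16.5 = 42.8 minutes, the level fell by a factor of 42.3/2.16 ≈ 19.583.
n = log₂(19.583) ≈ 4.2916 half-lives, so t½ = 42.8/4.2916 ≈ 9.9731 minutes.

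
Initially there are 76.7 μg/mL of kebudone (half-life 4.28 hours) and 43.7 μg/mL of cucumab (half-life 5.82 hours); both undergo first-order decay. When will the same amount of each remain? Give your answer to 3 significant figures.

Set 76.7·(1/2)^(t/4.28) = 43.7·(1/2)^(t/5.82).
Taking log₂: log₂(76.7/43.7) = t·(1/4.28 − 1/5.82).
log₂(1.7551) = 0.81159; 1/4.28 − 1/5.82 = 0.061824.
t = 0.81159 / 0.061824 ≈ 13.128 hours.

13.1 hours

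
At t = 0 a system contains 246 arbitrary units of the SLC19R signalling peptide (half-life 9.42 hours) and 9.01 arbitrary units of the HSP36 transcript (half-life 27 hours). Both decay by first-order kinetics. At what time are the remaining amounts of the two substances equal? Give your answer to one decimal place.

Set 246·(1/2)^(t/9.42) = 9.01·(1/2)^(t/27).
Taking log₂: log₂(246/9.01) = t·(1/9.42 − 1/27).
log₂(27.303) = 4.771; 1/9.42 − 1/27 = 0.06912.
t = 4.771 / 0.06912 ≈ 69.025 hours.

69.0 hours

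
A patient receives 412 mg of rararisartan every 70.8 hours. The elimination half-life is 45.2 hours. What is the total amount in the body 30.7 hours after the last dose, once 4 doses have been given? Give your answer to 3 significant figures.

383 mg

The 4 doses were given 243.1, 172.3, 101.5, 30.7 hours ago.
Total = 412·(1/2)^(243.1/45.2) + 412·(1/2)^(172.3/45.2) + 412·(1/2)^(101.5/45.2) + 412·(1/2)^(30.7/45.2)
      = 9.9052 + 29.335 + 86.878 + 257.3 ≈ 383.42 mg.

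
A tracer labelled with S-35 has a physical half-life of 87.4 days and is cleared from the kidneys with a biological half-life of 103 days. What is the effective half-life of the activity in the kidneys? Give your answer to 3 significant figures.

47.3 days

1/t_eff = 1/t_phys + 1/t_biol = 1/87.4 + 1/103 = 0.02115 per day.
t_eff = 87.4 × 103 / (87.4 + 103) ≈ 47.28 days.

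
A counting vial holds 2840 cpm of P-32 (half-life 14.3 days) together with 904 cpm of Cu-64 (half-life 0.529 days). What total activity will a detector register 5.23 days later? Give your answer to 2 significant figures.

P-32: 2840 × (1/2)^(5.23/14.3) = 2840 × (1/2)^0.36573 ≈ 2204 cpm.
Cu-64: 904 × (1/2)^(5.23/0.529) = 904 × (1/2)^9.8866 ≈ 0.95502 cpm.
Total = 2204 + 0.95502 ≈ 2205 cpm.

2200 cpm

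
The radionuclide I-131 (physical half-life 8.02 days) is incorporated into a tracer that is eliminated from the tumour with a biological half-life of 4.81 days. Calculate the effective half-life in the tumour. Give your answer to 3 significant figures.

1/t_eff = 1/t_phys + 1/t_biol = 1/8.02 + 1/4.81 = 0.33259 per day.
t_eff = 8.02 × 4.81 / (8.02 + 4.81) ≈ 3.0067 days.

3.01 days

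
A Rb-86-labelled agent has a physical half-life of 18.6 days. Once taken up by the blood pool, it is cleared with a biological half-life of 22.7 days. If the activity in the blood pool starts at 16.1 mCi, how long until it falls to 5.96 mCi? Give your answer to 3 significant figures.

14.7 days

1/t_eff = 1/t_phys + 1/t_biol = 1/18.6 + 1/22.7 = 0.097816 per day.
t_eff = 18.6 × 22.7 / (18.6 + 22.7) ≈ 10.223 days.
n = log₂(16.1/5.96) ≈ 1.4337; t = 1.4337 × 10.223 ≈ 14.657 days.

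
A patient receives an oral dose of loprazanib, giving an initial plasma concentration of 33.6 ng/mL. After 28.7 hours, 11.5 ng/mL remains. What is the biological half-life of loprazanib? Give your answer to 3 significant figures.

18.6 hours

A/A₀ = 11.5/33.6 ≈ 0.34226.
n = log₂(2.9217) ≈ 1.5468 half-lives elapsed in 28.7 hours.
t½ = 28.7/1.5468 ≈ 18.554 hours.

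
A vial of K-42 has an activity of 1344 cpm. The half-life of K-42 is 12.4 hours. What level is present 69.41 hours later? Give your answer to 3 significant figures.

Number of half-lives: n = 69.41/12.4 ≈ 5.5976.
Remaining = 1344 × (1/2)^5.5976 = 1344 × 0.020652 ≈ 27.756 cpm.

27.8 cpm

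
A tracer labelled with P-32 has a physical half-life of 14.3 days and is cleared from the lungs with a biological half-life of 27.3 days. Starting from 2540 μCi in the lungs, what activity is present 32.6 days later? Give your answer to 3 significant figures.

229 μCi

1/t_eff = 1/t_phys + 1/t_biol = 1/14.3 + 1/27.3 = 0.10656 per day.
t_eff = 14.3 × 27.3 / (14.3 + 27.3) ≈ 9.3844 days.
Remaining = 2540 × (1/2)^(32.6/9.3844) = 2540 × (1/2)^3.4739 ≈ 228.61 μCi.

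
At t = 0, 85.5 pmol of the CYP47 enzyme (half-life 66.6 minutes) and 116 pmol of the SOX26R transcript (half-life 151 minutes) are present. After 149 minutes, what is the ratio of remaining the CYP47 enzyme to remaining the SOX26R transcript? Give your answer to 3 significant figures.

CYP47 enzyme: 85.5 × (1/2)^(149/66.6) = 85.5 × (1/2)^2.2372 ≈ 18.134 pmol.
SOX26R transcript: 116 × (1/2)^(149/151) = 116 × (1/2)^0.98675 ≈ 58.535 pmol.
Ratio ≈ 18.134 / 58.535 ≈ 0.3098.

0.310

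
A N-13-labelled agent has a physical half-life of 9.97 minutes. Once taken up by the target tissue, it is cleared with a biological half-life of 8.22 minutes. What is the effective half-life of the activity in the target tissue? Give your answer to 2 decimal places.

1/t_eff = 1/t_phys + 1/t_biol = 1/9.97 + 1/8.22 = 0.22196 per minute.
t_eff = 9.97 × 8.22 / (9.97 + 8.22) ≈ 4.5054 minutes.

4.51 minutes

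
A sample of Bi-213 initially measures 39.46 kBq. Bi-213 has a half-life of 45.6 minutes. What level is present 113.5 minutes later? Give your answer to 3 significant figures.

7.03 kBq

Number of half-lives: n = 113.5/45.6 ≈ 2.489.
Remaining = 39.46 × (1/2)^2.489 = 39.46 × 0.17813 ≈ 7.0288 kBq.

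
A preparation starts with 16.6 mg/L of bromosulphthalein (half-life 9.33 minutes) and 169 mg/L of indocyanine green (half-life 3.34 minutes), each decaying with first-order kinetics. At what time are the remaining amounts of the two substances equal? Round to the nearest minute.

17 minutes

Set 16.6·(1/2)^(t/9.33) = 169·(1/2)^(t/3.34).
Taking log₂: log₂(16.6/169) = t·(1/9.33 − 1/3.34).
log₂(0.098225) = -3.3478; 1/9.33 − 1/3.34 = -0.19222.
t = -3.3478 / -0.19222 ≈ 17.416 minutes.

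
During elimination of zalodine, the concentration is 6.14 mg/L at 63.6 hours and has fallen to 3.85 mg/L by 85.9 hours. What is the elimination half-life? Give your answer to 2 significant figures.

Over Δt = 85.9 − 63.6 = 22.3 hours, the level fell by a factor of 6.14/3.85 ≈ 1.5948.
n = log₂(1.5948) ≈ 0.67338 half-lives, so t½ = 22.3/0.67338 ≈ 33.117 hours.

33 hours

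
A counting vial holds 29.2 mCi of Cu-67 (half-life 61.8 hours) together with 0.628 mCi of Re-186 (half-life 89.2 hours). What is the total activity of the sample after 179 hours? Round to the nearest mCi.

4 mCi

Cu-67: 29.2 × (1/2)^(179/61.8) = 29.2 × (1/2)^2.8964 ≈ 3.9216 mCi.
Re-186: 0.628 × (1/2)^(179/89.2) = 0.628 × (1/2)^2.0067 ≈ 0.15627 mCi.
Total = 3.9216 + 0.15627 ≈ 4.0779 mCi.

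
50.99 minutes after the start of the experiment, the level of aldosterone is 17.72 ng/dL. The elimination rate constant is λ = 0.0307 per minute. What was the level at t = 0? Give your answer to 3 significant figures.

84.8 ng/dL

t½ = ln 2 / λ = 0.69315 / 0.0307 ≈ 22.578 minutes.
Number of half-lives elapsed: n = 50.99/22.578 ≈ 2.2584.
A₀ = A × 2^n = 17.72 × 2^2.2584 = 17.72 × 4.7846 ≈ 84.782 ng/dL.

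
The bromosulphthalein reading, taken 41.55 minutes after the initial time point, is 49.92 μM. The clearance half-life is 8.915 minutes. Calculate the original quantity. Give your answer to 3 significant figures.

1260 μM

Number of half-lives elapsed: n = 41.55/8.915 ≈ 4.6607.
A₀ = A × 2^n = 49.92 × 2^4.6607 = 49.92 × 25.293 ≈ 1262.6 μM.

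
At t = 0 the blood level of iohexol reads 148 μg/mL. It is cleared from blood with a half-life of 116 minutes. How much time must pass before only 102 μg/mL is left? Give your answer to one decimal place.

62.3 minutes

Fraction remaining = 102/148 ≈ 0.68919.
n = log₂(148/102) = ln(1.451)/ln 2 ≈ 0.53703 half-lives.
t = n × t½ = 0.53703 × 116 ≈ 62.295 minutes.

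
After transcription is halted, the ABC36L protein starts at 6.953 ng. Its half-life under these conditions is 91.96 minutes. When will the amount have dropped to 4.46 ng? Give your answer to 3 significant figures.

Fraction remaining = 4.46/6.953 ≈ 0.64145.
n = log₂(6.953/4.46) = ln(1.559)/ln 2 ≈ 0.64059 half-lives.
t = n × t½ = 0.64059 × 91.96 ≈ 58.909 minutes.

58.9 minutes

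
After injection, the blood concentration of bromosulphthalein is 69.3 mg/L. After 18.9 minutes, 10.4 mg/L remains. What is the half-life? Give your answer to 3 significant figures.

6.91 minutes

A/A₀ = 10.4/69.3 ≈ 0.15007.
n = log₂(6.6635) ≈ 2.7363 half-lives elapsed in 18.9 minutes.
t½ = 18.9/2.7363 ≈ 6.9072 minutes.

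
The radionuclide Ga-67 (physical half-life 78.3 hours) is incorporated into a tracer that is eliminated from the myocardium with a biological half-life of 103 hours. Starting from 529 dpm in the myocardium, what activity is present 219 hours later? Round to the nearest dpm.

1/t_eff = 1/t_phys + 1/t_biol = 1/78.3 + 1/103 = 0.02248 per hour.
t_eff = 78.3 × 103 / (78.3 + 103) ≈ 44.484 hours.
Remaining = 529 × (1/2)^(219/44.484) = 529 × (1/2)^4.9231 ≈ 17.436 dpm.

17 dpm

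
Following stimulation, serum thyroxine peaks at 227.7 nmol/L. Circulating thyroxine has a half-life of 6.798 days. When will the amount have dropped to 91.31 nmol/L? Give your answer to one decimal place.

Fraction remaining = 91.31/227.7 ≈ 0.40101.
n = log₂(227.7/91.31) = ln(2.4937)/ln 2 ≈ 1.3183 half-lives.
t = n × t½ = 1.3183 × 6.798 ≈ 8.9617 days.

9.0 days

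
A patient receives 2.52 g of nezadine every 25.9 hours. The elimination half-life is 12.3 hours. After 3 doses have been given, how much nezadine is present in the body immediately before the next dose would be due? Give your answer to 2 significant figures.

The 3 doses were given 77.7, 51.8, 25.9 hours ago.
Total = 2.52·(1/2)^(77.7/12.3) + 2.52·(1/2)^(51.8/12.3) + 2.52·(1/2)^(25.9/12.3)
      = 0.031606 + 0.13603 + 0.5855 ≈ 0.75314 g.

0.75 g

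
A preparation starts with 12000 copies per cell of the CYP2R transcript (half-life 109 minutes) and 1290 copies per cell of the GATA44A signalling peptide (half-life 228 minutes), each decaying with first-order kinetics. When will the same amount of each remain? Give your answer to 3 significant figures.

Set 12000·(1/2)^(t/109) = 1290·(1/2)^(t/228).
Taking log₂: log₂(12000/1290) = t·(1/109 − 1/228).
log₂(9.3023) = 3.2176; 1/109 − 1/228 = 0.0047883.
t = 3.2176 / 0.0047883 ≈ 671.96 minutes.

672 minutes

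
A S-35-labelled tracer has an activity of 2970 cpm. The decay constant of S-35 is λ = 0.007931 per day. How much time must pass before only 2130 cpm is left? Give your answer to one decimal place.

41.9 days

t½ = ln 2 / λ = 0.69315 / 0.007931 ≈ 87.397 days.
Fraction remaining = 2130/2970 ≈ 0.71717.
n = log₂(2970/2130) = ln(1.3944)/ln 2 ≈ 0.47961 half-lives.
t = n × t½ = 0.47961 × 87.397 ≈ 41.917 days.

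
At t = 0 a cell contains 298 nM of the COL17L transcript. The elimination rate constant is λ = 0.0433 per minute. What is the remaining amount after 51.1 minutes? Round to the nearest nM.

t½ = ln 2 / λ = 0.69315 / 0.0433 ≈ 16.008 minutes.
Number of half-lives: n = 51.1/16.008 ≈ 3.1922.
Remaining = 298 × (1/2)^3.1922 = 298 × 0.10941 ≈ 32.605 nM.

33 nM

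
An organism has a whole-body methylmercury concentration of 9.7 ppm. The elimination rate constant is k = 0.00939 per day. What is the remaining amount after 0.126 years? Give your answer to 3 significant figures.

6.30 ppm

t½ = ln 2 / k = 0.69315 / 0.00939 ≈ 73.818 days.
Convert the elapsed time: 0.126 years = 45.99 days.
Number of half-lives: n = 45.99/73.818 ≈ 0.62302.
Remaining = 9.7 × (1/2)^0.62302 = 9.7 × 0.64931 ≈ 6.2983 ppm.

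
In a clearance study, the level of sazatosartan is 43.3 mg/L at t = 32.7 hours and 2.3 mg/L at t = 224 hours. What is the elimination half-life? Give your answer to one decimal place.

Over Δt = 224 − 32.7 = 191.3 hours, the level fell by a factor of 43.3/2.3 ≈ 18.826.
n = log₂(18.826) ≈ 4.2347 half-lives, so t½ = 191.3/4.2347 ≈ 45.175 hours.

45.2 hours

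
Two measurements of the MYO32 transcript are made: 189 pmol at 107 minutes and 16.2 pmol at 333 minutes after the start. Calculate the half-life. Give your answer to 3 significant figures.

63.8 minutes

Over Δt = 333 − 107 = 226 minutes, the level fell by a factor of 189/16.2 ≈ 11.667.
n = log₂(11.667) ≈ 3.5443 half-lives, so t½ = 226/3.5443 ≈ 63.764 minutes.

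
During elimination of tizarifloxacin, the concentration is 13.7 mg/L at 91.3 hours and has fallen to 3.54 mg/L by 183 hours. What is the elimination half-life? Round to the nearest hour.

47 hours

Over Δt = 183 − 91.3 = 91.7 hours, the level fell by a factor of 13.7/3.54 ≈ 3.8701.
n = log₂(3.8701) ≈ 1.9524 half-lives, so t½ = 91.7/1.9524 ≈ 46.969 hours.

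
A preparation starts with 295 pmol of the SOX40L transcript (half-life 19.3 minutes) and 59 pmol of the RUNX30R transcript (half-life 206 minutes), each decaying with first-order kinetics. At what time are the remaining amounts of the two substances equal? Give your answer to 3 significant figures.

Set 295·(1/2)^(t/19.3) = 59·(1/2)^(t/206).
Taking log₂: log₂(295/59) = t·(1/19.3 − 1/206).
log₂(5) = 2.3219; 1/19.3 − 1/206 = 0.046959.
t = 2.3219 / 0.046959 ≈ 49.446 minutes.

49.4 minutes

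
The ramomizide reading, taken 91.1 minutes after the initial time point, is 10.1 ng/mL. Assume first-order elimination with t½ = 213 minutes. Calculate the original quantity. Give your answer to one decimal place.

13.6 ng/mL

Number of half-lives elapsed: n = 91.1/213 ≈ 0.4277.
A₀ = A × 2^n = 10.1 × 2^0.4277 = 10.1 × 1.3451 ≈ 13.585 ng/mL.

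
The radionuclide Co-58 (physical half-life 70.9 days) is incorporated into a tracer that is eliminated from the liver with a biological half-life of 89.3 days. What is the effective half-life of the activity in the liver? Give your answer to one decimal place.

1/t_eff = 1/t_phys + 1/t_biol = 1/70.9 + 1/89.3 = 0.025303 per day.
t_eff = 70.9 × 89.3 / (70.9 + 89.3) ≈ 39.522 days.

39.5 days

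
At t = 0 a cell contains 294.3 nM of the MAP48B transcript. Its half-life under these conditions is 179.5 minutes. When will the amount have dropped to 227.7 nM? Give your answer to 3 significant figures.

66.4 minutes

Fraction remaining = 227.7/294.3 ≈ 0.7737.
n = log₂(294.3/227.7) = ln(1.2925)/ln 2 ≈ 0.37015 half-lives.
t = n × t½ = 0.37015 × 179.5 ≈ 66.443 minutes.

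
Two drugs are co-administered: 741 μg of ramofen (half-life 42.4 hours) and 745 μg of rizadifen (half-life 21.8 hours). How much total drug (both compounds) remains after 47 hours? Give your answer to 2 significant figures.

510 μg

ramofen: 741 × (1/2)^(47/42.4) = 741 × (1/2)^1.1085 ≈ 343.66 μg.
rizadifen: 745 × (1/2)^(47/21.8) = 745 × (1/2)^2.156 ≈ 167.17 μg.
Total = 343.66 + 167.17 ≈ 510.83 μg.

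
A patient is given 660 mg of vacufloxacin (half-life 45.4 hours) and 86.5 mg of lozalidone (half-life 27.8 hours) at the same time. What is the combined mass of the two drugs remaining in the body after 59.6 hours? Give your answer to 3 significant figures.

vacufloxacin: 660 × (1/2)^(59.6/45.4) = 660 × (1/2)^1.3128 ≈ 265.68 mg.
lozalidone: 86.5 × (1/2)^(59.6/27.8) = 86.5 × (1/2)^2.1439 ≈ 19.572 mg.
Total = 265.68 + 19.572 ≈ 285.25 mg.

285 mg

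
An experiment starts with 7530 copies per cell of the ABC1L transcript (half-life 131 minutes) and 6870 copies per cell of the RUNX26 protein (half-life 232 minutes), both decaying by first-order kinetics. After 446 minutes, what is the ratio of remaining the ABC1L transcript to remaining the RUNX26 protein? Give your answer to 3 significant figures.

0.392

ABC1L transcript: 7530 × (1/2)^(446/131) = 7530 × (1/2)^3.4046 ≈ 711.07 copies per cell.
RUNX26 protein: 6870 × (1/2)^(446/232) = 6870 × (1/2)^1.9224 ≈ 1812.4 copies per cell.
Ratio ≈ 711.07 / 1812.4 ≈ 0.39234.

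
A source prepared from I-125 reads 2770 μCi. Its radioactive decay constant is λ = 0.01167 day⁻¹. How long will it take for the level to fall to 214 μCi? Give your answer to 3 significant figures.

t½ = ln 2 / λ = 0.69315 / 0.01167 ≈ 59.396 days.
Fraction remaining = 214/2770 ≈ 0.077256.
n = log₂(2770/214) = ln(12.944)/ln 2 ≈ 3.6942 half-lives.
t = n × t½ = 3.6942 × 59.396 ≈ 219.42 days.

219 days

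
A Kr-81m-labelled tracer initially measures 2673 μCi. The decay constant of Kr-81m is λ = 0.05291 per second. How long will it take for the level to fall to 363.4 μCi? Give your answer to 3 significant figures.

t½ = ln 2 / λ = 0.69315 / 0.05291 ≈ 13.1 seconds.
Fraction remaining = 363.4/2673 ≈ 0.13595.
n = log₂(2673/363.4) = ln(7.3555)/ln 2 ≈ 2.8788 half-lives.
t = n × t½ = 2.8788 × 13.1 ≈ 37.714 seconds.

37.7 seconds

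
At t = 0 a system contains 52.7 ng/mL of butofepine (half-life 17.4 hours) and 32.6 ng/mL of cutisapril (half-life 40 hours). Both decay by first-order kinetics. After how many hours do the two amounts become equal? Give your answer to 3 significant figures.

21.3 hours

Set 52.7·(1/2)^(t/17.4) = 32.6·(1/2)^(t/40).
Taking log₂: log₂(52.7/32.6) = t·(1/17.4 − 1/40).
log₂(1.6166) = 0.69293; 1/17.4 − 1/40 = 0.032471.
t = 0.69293 / 0.032471 ≈ 21.34 hours.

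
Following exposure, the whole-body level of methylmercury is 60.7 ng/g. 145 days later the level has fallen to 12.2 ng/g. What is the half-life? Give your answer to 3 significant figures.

62.6 days

A/A₀ = 12.2/60.7 ≈ 0.20099.
n = log₂(4.9754) ≈ 2.3148 half-lives elapsed in 145 days.
t½ = 145/2.3148 ≈ 62.64 days.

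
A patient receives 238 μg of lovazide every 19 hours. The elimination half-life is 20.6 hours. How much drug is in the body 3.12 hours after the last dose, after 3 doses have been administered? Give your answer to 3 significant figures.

387 μg

The 3 doses were given 41.12, 22.12, 3.12 hours ago.
Total = 238·(1/2)^(41.12/20.6) + 238·(1/2)^(22.12/20.6) + 238·(1/2)^(3.12/20.6)
      = 59.66 + 113.07 + 214.28 ≈ 387.01 μg.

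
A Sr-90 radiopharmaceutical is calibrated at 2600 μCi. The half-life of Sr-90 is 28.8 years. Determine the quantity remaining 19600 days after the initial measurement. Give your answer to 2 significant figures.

Convert the elapsed time: 19600 days = 53.6986 years.
Number of half-lives: n = 53.6986/28.8 ≈ 1.8645.
Remaining = 2600 × (1/2)^1.8645 = 2600 × 0.27461 ≈ 713.99 μCi.

710 μCi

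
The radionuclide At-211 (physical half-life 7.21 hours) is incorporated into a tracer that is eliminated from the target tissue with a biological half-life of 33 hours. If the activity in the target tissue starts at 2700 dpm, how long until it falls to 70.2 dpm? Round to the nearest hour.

1/t_eff = 1/t_phys + 1/t_biol = 1/7.21 + 1/33 = 0.169 per hour.
t_eff = 7.21 × 33 / (7.21 + 33) ≈ 5.9172 hours.
n = log₂(2700/70.2) ≈ 5.2653; t = 5.2653 × 5.9172 ≈ 31.156 hours.

31 hours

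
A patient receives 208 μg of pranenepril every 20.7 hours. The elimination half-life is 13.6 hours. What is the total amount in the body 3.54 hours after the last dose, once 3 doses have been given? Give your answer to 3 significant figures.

The 3 doses were given 44.94, 24.24, 3.54 hours ago.
Total = 208·(1/2)^(44.94/13.6) + 208·(1/2)^(24.24/13.6) + 208·(1/2)^(3.54/13.6)
      = 21.054 + 60.467 + 173.66 ≈ 255.18 μg.

255 μg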